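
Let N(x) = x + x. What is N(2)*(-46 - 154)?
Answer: -800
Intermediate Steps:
N(x) = 2*x
N(2)*(-46 - 154) = (2*2)*(-46 - 154) = 4*(-200) = -800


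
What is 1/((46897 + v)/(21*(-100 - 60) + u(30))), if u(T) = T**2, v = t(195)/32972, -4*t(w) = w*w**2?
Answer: -324444480/6177736661 ≈ -0.052518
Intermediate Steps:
t(w) = -w**3/4 (t(w) = -w*w**2/4 = -w**3/4)
v = -7414875/131888 (v = -1/4*195**3/32972 = -1/4*7414875*(1/32972) = -7414875/4*1/32972 = -7414875/131888 ≈ -56.221)
1/((46897 + v)/(21*(-100 - 60) + u(30))) = 1/((46897 - 7414875/131888)/(21*(-100 - 60) + 30**2)) = 1/(6177736661/(131888*(21*(-160) + 900))) = 1/(6177736661/(131888*(-3360 + 900))) = 1/((6177736661/131888)/(-2460)) = 1/((6177736661/131888)*(-1/2460)) = 1/(-6177736661/324444480) = -324444480/6177736661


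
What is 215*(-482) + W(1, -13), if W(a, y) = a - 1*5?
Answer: -103634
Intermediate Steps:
W(a, y) = -5 + a (W(a, y) = a - 5 = -5 + a)
215*(-482) + W(1, -13) = 215*(-482) + (-5 + 1) = -103630 - 4 = -103634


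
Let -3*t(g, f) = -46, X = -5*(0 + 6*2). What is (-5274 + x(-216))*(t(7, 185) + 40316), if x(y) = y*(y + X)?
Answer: 2191685316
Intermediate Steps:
X = -60 (X = -5*(0 + 12) = -5*12 = -60)
t(g, f) = 46/3 (t(g, f) = -⅓*(-46) = 46/3)
x(y) = y*(-60 + y) (x(y) = y*(y - 60) = y*(-60 + y))
(-5274 + x(-216))*(t(7, 185) + 40316) = (-5274 - 216*(-60 - 216))*(46/3 + 40316) = (-5274 - 216*(-276))*(120994/3) = (-5274 + 59616)*(120994/3) = 54342*(120994/3) = 2191685316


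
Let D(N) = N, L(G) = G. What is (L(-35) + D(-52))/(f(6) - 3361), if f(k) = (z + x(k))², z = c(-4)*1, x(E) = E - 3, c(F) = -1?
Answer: 29/1119 ≈ 0.025916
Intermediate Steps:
x(E) = -3 + E
z = -1 (z = -1*1 = -1)
f(k) = (-4 + k)² (f(k) = (-1 + (-3 + k))² = (-4 + k)²)
(L(-35) + D(-52))/(f(6) - 3361) = (-35 - 52)/((-4 + 6)² - 3361) = -87/(2² - 3361) = -87/(4 - 3361) = -87/(-3357) = -87*(-1/3357) = 29/1119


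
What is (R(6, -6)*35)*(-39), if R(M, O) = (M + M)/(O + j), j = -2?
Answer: 4095/2 ≈ 2047.5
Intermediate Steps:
R(M, O) = 2*M/(-2 + O) (R(M, O) = (M + M)/(O - 2) = (2*M)/(-2 + O) = 2*M/(-2 + O))
(R(6, -6)*35)*(-39) = ((2*6/(-2 - 6))*35)*(-39) = ((2*6/(-8))*35)*(-39) = ((2*6*(-⅛))*35)*(-39) = -3/2*35*(-39) = -105/2*(-39) = 4095/2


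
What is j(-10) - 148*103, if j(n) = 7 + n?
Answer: -15247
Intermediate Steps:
j(-10) - 148*103 = (7 - 10) - 148*103 = -3 - 15244 = -15247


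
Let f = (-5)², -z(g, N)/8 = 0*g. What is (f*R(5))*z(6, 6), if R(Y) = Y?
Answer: 0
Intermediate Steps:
z(g, N) = 0 (z(g, N) = -0*g = -8*0 = 0)
f = 25
(f*R(5))*z(6, 6) = (25*5)*0 = 125*0 = 0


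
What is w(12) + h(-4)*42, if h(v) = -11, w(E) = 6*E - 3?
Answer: -393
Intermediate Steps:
w(E) = -3 + 6*E
w(12) + h(-4)*42 = (-3 + 6*12) - 11*42 = (-3 + 72) - 462 = 69 - 462 = -393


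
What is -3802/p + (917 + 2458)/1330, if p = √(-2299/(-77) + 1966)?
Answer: 675/266 - 3802*√97797/13971 ≈ -82.566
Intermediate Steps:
p = √97797/7 (p = √(-2299*(-1/77) + 1966) = √(209/7 + 1966) = √(13971/7) = √97797/7 ≈ 44.675)
-3802/p + (917 + 2458)/1330 = -3802*√97797/13971 + (917 + 2458)/1330 = -3802*√97797/13971 + 3375*(1/1330) = -3802*√97797/13971 + 675/266 = 675/266 - 3802*√97797/13971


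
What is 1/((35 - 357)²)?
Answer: 1/103684 ≈ 9.6447e-6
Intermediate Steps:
1/((35 - 357)²) = 1/((-322)²) = 1/103684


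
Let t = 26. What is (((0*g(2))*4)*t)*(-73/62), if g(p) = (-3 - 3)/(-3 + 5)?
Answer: 0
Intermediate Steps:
g(p) = -3 (g(p) = -6/2 = -6*1/2 = -3)
(((0*g(2))*4)*t)*(-73/62) = (((0*(-3))*4)*26)*(-73/62) = ((0*4)*26)*(-73*1/62) = (0*26)*(-73/62) = 0*(-73/62) = 0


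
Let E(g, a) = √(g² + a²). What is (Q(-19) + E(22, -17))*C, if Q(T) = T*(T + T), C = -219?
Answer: -158118 - 219*√773 ≈ -1.6421e+5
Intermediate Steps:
Q(T) = 2*T² (Q(T) = T*(2*T) = 2*T²)
E(g, a) = √(a² + g²)
(Q(-19) + E(22, -17))*C = (2*(-19)² + √((-17)² + 22²))*(-219) = (2*361 + √(289 + 484))*(-219) = (722 + √773)*(-219) = -158118 - 219*√773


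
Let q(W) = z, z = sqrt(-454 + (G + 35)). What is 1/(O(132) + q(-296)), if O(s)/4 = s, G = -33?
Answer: 132/69809 - I*sqrt(113)/139618 ≈ 0.0018909 - 7.6137e-5*I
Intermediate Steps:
O(s) = 4*s
z = 2*I*sqrt(113) (z = sqrt(-454 + (-33 + 35)) = sqrt(-454 + 2) = sqrt(-452) = 2*I*sqrt(113) ≈ 21.26*I)
q(W) = 2*I*sqrt(113)
1/(O(132) + q(-296)) = 1/(4*132 + 2*I*sqrt(113)) = 1/(528 + 2*I*sqrt(113))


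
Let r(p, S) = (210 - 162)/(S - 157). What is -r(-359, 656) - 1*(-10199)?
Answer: 5089253/499 ≈ 10199.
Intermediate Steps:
r(p, S) = 48/(-157 + S)
-r(-359, 656) - 1*(-10199) = -48/(-157 + 656) - 1*(-10199) = -48/499 + 10199 = 5089253/499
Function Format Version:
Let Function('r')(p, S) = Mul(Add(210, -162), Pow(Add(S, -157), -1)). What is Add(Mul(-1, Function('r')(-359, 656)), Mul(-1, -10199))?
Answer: Rational(5089253, 499) ≈ 10199.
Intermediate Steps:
Function('r')(p, S) = Mul(48, Pow(Add(-157, S), -1))
Add(Mul(-1, Function('r')(-359, 656)), Mul(-1, -10199)) = Add(Mul(-1, Mul(48, Pow(Add(-157, 656), -1))), Mul(-1, -10199)) = Add(Mul(-1, Mul(48, Pow(499, -1))), 10199) = Add(Mul(-1, Mul(48, Rational(1, 499))), 10199) = Add(Mul(-1, Rational(48, 499)), 10199) = Add(Rational(-48, 499), 10199) = Rational(5089253, 499)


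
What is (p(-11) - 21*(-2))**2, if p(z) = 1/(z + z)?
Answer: 851929/484 ≈ 1760.2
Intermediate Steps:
p(z) = 1/(2*z)
(p(-11) - 21*(-2))**2 = ((1/2)/(-11) - 21*(-2))**2 = ((1/2)*(-1/11) + 42)**2 = (-1/22 + 42)**2 = (923/22)**2 = 851929/484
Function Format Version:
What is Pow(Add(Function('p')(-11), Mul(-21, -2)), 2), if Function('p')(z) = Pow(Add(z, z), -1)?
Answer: Rational(851929, 484) ≈ 1760.2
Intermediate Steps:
Function('p')(z) = Mul(Rational(1, 2), Pow(z, -1)) (Function('p')(z) = Pow(Mul(2, z), -1) = Mul(Rational(1, 2), Pow(z, -1)))
Pow(Add(Function('p')(-11), Mul(-21, -2)), 2) = Pow(Add(Mul(Rational(1, 2), Pow(-11, -1)), Mul(-21, -2)), 2) = Pow(Add(Mul(Rational(1, 2), Rational(-1, 11)), 42), 2) = Pow(Add(Rational(-1, 22), 42), 2) = Pow(Rational(923, 22), 2) = Rational(851929, 484)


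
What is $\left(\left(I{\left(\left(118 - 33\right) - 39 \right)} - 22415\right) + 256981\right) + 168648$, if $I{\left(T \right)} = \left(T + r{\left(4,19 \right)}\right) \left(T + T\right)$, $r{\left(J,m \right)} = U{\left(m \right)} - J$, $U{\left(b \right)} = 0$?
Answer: $407078$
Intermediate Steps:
$r{\left(J,m \right)} = - J$ ($r{\left(J,m \right)} = 0 - J = - J$)
$I{\left(T \right)} = 2 T \left(-4 + T\right)$ ($I{\left(T \right)} = \left(T - 4\right) \left(T + T\right) = \left(T - 4\right) 2 T = \left(-4 + T\right) 2 T = 2 T \left(-4 + T\right)$)
$\left(\left(I{\left(\left(118 - 33\right) - 39 \right)} - 22415\right) + 256981\right) + 168648 = \left(\left(2 \left(\left(118 - 33\right) - 39\right) \left(-4 + \left(\left(118 - 33\right) - 39\right)\right) - 22415\right) + 256981\right) + 168648 = \left(\left(2 \left(85 - 39\right) \left(-4 + \left(85 - 39\right)\right) - 22415\right) + 256981\right) + 168648 = \left(\left(2 \cdot 46 \left(-4 + 46\right) - 22415\right) + 256981\right) + 168648 = \left(\left(2 \cdot 46 \cdot 42 - 22415\right) + 256981\right) + 168648 = \left(\left(3864 - 22415\right) + 256981\right) + 168648 = \left(-18551 + 256981\right) + 168648 = 238430 + 168648 = 407078$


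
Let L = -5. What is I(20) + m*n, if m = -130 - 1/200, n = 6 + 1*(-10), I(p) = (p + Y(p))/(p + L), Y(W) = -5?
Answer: 26051/50 ≈ 521.02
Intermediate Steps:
I(p) = 1 (I(p) = (p - 5)/(p - 5) = (-5 + p)/(-5 + p) = 1)
n = -4 (n = 6 - 10 = -4)
m = -26001/200 (m = -130 - 1*1/200 = -130 - 1/200 = -26001/200 ≈ -130.00)
I(20) + m*n = 1 - 26001/200*(-4) = 1 + 26001/50 = 26051/50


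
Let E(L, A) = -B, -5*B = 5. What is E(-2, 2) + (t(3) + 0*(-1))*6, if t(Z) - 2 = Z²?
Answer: 67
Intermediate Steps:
B = -1 (B = -⅕*5 = -1)
t(Z) = 2 + Z²
E(L, A) = 1 (E(L, A) = -1*(-1) = 1)
E(-2, 2) + (t(3) + 0*(-1))*6 = 1 + ((2 + 3²) + 0*(-1))*6 = 1 + ((2 + 9) + 0)*6 = 1 + (11 + 0)*6 = 1 + 11*6 = 1 + 66 = 67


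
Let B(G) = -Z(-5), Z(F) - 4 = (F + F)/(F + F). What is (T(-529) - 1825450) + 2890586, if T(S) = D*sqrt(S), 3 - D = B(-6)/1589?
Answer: 1065136 + 109756*I/1589 ≈ 1.0651e+6 + 69.072*I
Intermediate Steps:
Z(F) = 5 (Z(F) = 4 + (F + F)/(F + F) = 4 + (2*F)/((2*F)) = 4 + (2*F)*(1/(2*F)) = 4 + 1 = 5)
B(G) = -5 (B(G) = -1*5 = -5)
D = 4772/1589 (D = 3 - (-5)/1589 = 3 - 1*(-5/1589) = 3 + 5/1589 = 4772/1589 ≈ 3.0031)
T(S) = 4772*sqrt(S)/1589
(T(-529) - 1825450) + 2890586 = (4772*sqrt(-529)/1589 - 1825450) + 2890586 = (4772*(23*I)/1589 - 1825450) + 2890586 = (109756*I/1589 - 1825450) + 2890586 = (-1825450 + 109756*I/1589) + 2890586 = 1065136 + 109756*I/1589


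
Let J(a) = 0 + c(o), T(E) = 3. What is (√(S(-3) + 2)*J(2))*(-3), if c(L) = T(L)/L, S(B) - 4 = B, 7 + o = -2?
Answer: √3 ≈ 1.7320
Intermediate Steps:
o = -9 (o = -7 - 2 = -9)
S(B) = 4 + B
c(L) = 3/L
J(a) = -⅓ (J(a) = 0 + 3/(-9) = 0 + 3*(-⅑) = 0 - ⅓ = -⅓)
(√(S(-3) + 2)*J(2))*(-3) = (√((4 - 3) + 2)*(-⅓))*(-3) = (√(1 + 2)*(-⅓))*(-3) = (√3*(-⅓))*(-3) = -√3/3*(-3) = √3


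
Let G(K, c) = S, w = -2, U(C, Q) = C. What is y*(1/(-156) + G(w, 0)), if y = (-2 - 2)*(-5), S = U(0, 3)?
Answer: -5/39 ≈ -0.12821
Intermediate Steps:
S = 0
G(K, c) = 0
y = 20 (y = -4*(-5) = 20)
y*(1/(-156) + G(w, 0)) = 20*(1/(-156) + 0) = 20*(-1/156 + 0) = 20*(-1/156) = -5/39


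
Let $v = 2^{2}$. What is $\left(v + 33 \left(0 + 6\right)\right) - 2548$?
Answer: $-2346$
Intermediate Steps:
$v = 4$
$\left(v + 33 \left(0 + 6\right)\right) - 2548 = \left(4 + 33 \left(0 + 6\right)\right) - 2548 = \left(4 + 33 \cdot 6\right) - 2548 = \left(4 + 198\right) - 2548 = 202 - 2548 = -2346$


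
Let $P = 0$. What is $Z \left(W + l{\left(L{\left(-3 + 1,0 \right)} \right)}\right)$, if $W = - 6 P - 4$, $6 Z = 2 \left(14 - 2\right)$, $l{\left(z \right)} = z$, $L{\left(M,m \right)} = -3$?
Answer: $-28$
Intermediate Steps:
$Z = 4$ ($Z = \frac{2 \left(14 - 2\right)}{6} = \frac{2 \cdot 12}{6} = \frac{1}{6} \cdot 24 = 4$)
$W = -4$ ($W = \left(-6\right) 0 - 4 = 0 - 4 = -4$)
$Z \left(W + l{\left(L{\left(-3 + 1,0 \right)} \right)}\right) = 4 \left(-4 - 3\right) = 4 \left(-7\right) = -28$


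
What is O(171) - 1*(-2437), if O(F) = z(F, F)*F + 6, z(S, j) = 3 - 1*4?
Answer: 2272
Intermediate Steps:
z(S, j) = -1 (z(S, j) = 3 - 4 = -1)
O(F) = 6 - F (O(F) = -F + 6 = 6 - F)
O(171) - 1*(-2437) = (6 - 1*171) - 1*(-2437) = (6 - 171) + 2437 = -165 + 2437 = 2272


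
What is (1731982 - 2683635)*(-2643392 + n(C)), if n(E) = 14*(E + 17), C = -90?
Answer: 2516564516342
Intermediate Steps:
n(E) = 238 + 14*E (n(E) = 14*(17 + E) = 238 + 14*E)
(1731982 - 2683635)*(-2643392 + n(C)) = (1731982 - 2683635)*(-2643392 + (238 + 14*(-90))) = -951653*(-2643392 + (238 - 1260)) = -951653*(-2643392 - 1022) = -951653*(-2644414) = 2516564516342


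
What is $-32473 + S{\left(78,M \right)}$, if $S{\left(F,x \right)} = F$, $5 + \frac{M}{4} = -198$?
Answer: $-32395$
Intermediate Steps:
$M = -812$ ($M = -20 + 4 \left(-198\right) = -20 - 792 = -812$)
$-32473 + S{\left(78,M \right)} = -32473 + 78 = -32395$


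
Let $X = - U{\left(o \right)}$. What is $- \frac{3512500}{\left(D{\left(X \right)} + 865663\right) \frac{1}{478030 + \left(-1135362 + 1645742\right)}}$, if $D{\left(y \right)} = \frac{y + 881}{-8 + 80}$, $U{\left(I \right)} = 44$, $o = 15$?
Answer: $- \frac{27774321000000}{6925397} \approx -4.0105 \cdot 10^{6}$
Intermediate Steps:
$X = -44$ ($X = \left(-1\right) 44 = -44$)
$D{\left(y \right)} = \frac{881}{72} + \frac{y}{72}$ ($D{\left(y \right)} = \frac{881 + y}{72} = \left(881 + y\right) \frac{1}{72} = \frac{881}{72} + \frac{y}{72}$)
$- \frac{3512500}{\left(D{\left(X \right)} + 865663\right) \frac{1}{478030 + \left(-1135362 + 1645742\right)}} = - \frac{3512500}{\left(\left(\frac{881}{72} + \frac{1}{72} \left(-44\right)\right) + 865663\right) \frac{1}{478030 + \left(-1135362 + 1645742\right)}} = - \frac{3512500}{\left(\left(\frac{881}{72} - \frac{11}{18}\right) + 865663\right) \frac{1}{478030 + 510380}} = - \frac{3512500}{\left(\frac{93}{8} + 865663\right) \frac{1}{988410}} = - \frac{3512500}{\frac{6925397}{8} \cdot \frac{1}{988410}} = - \frac{3512500}{\frac{6925397}{7907280}} = \left(-3512500\right) \frac{7907280}{6925397} = - \frac{27774321000000}{6925397}$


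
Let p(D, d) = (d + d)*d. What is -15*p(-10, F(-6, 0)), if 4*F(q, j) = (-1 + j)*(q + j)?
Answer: -135/2 ≈ -67.500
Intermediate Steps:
F(q, j) = (-1 + j)*(j + q)/4 (F(q, j) = ((-1 + j)*(q + j))/4 = ((-1 + j)*(j + q))/4 = (-1 + j)*(j + q)/4)
p(D, d) = 2*d**2 (p(D, d) = (2*d)*d = 2*d**2)
-15*p(-10, F(-6, 0)) = -30*(-1/4*0 - 1/4*(-6) + (1/4)*0**2 + (1/4)*0*(-6))**2 = -30*(0 + 3/2 + (1/4)*0 + 0)**2 = -30*(0 + 3/2 + 0 + 0)**2 = -30*(3/2)**2 = -30*9/4 = -15*9/2 = -135/2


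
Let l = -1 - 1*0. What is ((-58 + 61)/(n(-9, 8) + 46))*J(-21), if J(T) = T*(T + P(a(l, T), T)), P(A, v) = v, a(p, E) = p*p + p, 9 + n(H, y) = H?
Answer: 189/2 ≈ 94.500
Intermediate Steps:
l = -1 (l = -1 + 0 = -1)
n(H, y) = -9 + H
a(p, E) = p + p² (a(p, E) = p² + p = p + p²)
J(T) = 2*T² (J(T) = T*(T + T) = T*(2*T) = 2*T²)
((-58 + 61)/(n(-9, 8) + 46))*J(-21) = ((-58 + 61)/((-9 - 9) + 46))*(2*(-21)²) = (3/(-18 + 46))*(2*441) = (3/28)*882 = 189/2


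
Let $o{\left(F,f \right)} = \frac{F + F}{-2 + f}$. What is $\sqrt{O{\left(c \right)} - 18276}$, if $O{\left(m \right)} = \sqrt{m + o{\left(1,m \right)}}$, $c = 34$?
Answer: $\frac{\sqrt{-73104 + \sqrt{545}}}{2} \approx 135.17 i$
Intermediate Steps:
$o{\left(F,f \right)} = \frac{2 F}{-2 + f}$
$O{\left(m \right)} = \sqrt{m + \frac{2}{-2 + m}}$ ($O{\left(m \right)} = \sqrt{m + 2 \cdot 1 \frac{1}{-2 + m}} = \sqrt{m + \frac{2}{-2 + m}}$)
$\sqrt{O{\left(c \right)} - 18276} = \sqrt{\sqrt{\frac{2 + 34 \left(-2 + 34\right)}{-2 + 34}} - 18276} = \sqrt{\sqrt{\frac{2 + 34 \cdot 32}{32}} - 18276} = \sqrt{\sqrt{\frac{2 + 1088}{32}} - 18276} = \sqrt{\sqrt{\frac{1}{32} \cdot 1090} - 18276} = \sqrt{\sqrt{\frac{545}{16}} - 18276} = \sqrt{\frac{\sqrt{545}}{4} - 18276} = \sqrt{-18276 + \frac{\sqrt{545}}{4}}$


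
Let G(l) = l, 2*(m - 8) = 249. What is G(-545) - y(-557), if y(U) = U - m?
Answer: 289/2 ≈ 144.50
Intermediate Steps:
m = 265/2 (m = 8 + (½)*249 = 8 + 249/2 = 265/2 ≈ 132.50)
y(U) = -265/2 + U (y(U) = U - 1*265/2 = U - 265/2 = -265/2 + U)
G(-545) - y(-557) = -545 - (-265/2 - 557) = -545 - 1*(-1379/2) = -545 + 1379/2 = 289/2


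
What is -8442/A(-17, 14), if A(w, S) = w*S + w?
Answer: 2814/85 ≈ 33.106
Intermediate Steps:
A(w, S) = w + S*w (A(w, S) = S*w + w = w + S*w)
-8442/A(-17, 14) = -8442*(-1/(17*(1 + 14))) = -8442/((-17*15)) = -8442/(-255) = -8442*(-1/255) = 2814/85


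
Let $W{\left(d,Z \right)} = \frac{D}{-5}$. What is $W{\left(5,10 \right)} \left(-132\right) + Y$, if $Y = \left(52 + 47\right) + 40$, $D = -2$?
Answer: $\frac{431}{5} \approx 86.2$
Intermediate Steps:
$Y = 139$ ($Y = 99 + 40 = 139$)
$W{\left(d,Z \right)} = \frac{2}{5}$ ($W{\left(d,Z \right)} = - \frac{2}{-5} = \left(-2\right) \left(- \frac{1}{5}\right) = \frac{2}{5}$)
$W{\left(5,10 \right)} \left(-132\right) + Y = \frac{2}{5} \left(-132\right) + 139 = - \frac{264}{5} + 139 = \frac{431}{5}$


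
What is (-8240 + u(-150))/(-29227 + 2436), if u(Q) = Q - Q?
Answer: 8240/26791 ≈ 0.30757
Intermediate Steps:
u(Q) = 0
(-8240 + u(-150))/(-29227 + 2436) = (-8240 + 0)/(-29227 + 2436) = -8240/(-26791) = -8240*(-1/26791) = 8240/26791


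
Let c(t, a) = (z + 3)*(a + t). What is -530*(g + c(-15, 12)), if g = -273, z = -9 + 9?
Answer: 149460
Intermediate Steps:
z = 0
c(t, a) = 3*a + 3*t (c(t, a) = (0 + 3)*(a + t) = 3*(a + t) = 3*a + 3*t)
-530*(g + c(-15, 12)) = -530*(-273 + (3*12 + 3*(-15))) = -530*(-273 + (36 - 45)) = -530*(-273 - 9) = -530*(-282) = 149460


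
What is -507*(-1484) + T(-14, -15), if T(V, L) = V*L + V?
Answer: 752584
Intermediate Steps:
T(V, L) = V + L*V (T(V, L) = L*V + V = V + L*V)
-507*(-1484) + T(-14, -15) = -507*(-1484) - 14*(1 - 15) = 752388 - 14*(-14) = 752388 + 196 = 752584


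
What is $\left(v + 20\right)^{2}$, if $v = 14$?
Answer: $1156$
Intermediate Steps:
$\left(v + 20\right)^{2} = \left(14 + 20\right)^{2} = 34^{2} = 1156$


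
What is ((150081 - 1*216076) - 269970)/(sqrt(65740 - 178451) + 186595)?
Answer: -62689389175/34817806736 + 335965*I*sqrt(112711)/34817806736 ≈ -1.8005 + 0.0032395*I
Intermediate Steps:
((150081 - 1*216076) - 269970)/(sqrt(65740 - 178451) + 186595) = ((150081 - 216076) - 269970)/(sqrt(-112711) + 186595) = (-65995 - 269970)/(I*sqrt(112711) + 186595) = -335965/(186595 + I*sqrt(112711))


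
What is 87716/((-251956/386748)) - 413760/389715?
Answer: -220346517739628/1636517209 ≈ -1.3464e+5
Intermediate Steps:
87716/((-251956/386748)) - 413760/389715 = 87716/((-251956*1/386748)) - 413760*1/389715 = 87716/(-62989/96687) - 27584/25981 = 87716*(-96687/62989) - 27584/25981 = -8480996892/62989 - 27584/25981 = -220346517739628/1636517209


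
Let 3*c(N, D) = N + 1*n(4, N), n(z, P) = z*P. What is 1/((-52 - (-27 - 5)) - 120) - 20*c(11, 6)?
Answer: -154003/420 ≈ -366.67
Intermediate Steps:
n(z, P) = P*z
c(N, D) = 5*N/3 (c(N, D) = (N + 1*(N*4))/3 = (N + 1*(4*N))/3 = (N + 4*N)/3 = (5*N)/3 = 5*N/3)
1/((-52 - (-27 - 5)) - 120) - 20*c(11, 6) = 1/((-52 - (-27 - 5)) - 120) - 100*11/3 = 1/((-52 - 1*(-32)) - 120) - 20*55/3 = 1/((-52 + 32) - 120) - 1100/3 = 1/(-20 - 120) - 1100/3 = 1/(-140) - 1100/3 = -1/140 - 1100/3 = -154003/420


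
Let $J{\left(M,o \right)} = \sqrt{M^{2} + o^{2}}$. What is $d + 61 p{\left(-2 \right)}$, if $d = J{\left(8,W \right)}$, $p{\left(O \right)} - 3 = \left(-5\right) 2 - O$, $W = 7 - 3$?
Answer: $-305 + 4 \sqrt{5} \approx -296.06$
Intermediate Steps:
$W = 4$
$p{\left(O \right)} = -7 - O$ ($p{\left(O \right)} = 3 - \left(10 + O\right) = -7 - O$)
$d = 4 \sqrt{5}$ ($d = \sqrt{8^{2} + 4^{2}} = \sqrt{64 + 16} = \sqrt{80} = 4 \sqrt{5} \approx 8.9443$)
$d + 61 p{\left(-2 \right)} = 4 \sqrt{5} + 61 \left(-7 - -2\right) = 4 \sqrt{5} + 61 \left(-7 + 2\right) = 4 \sqrt{5} + 61 \left(-5\right) = 4 \sqrt{5} - 305 = -305 + 4 \sqrt{5}$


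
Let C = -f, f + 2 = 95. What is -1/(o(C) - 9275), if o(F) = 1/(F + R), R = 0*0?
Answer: 93/862576 ≈ 0.00010782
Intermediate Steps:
f = 93 (f = -2 + 95 = 93)
R = 0
C = -93 (C = -1*93 = -93)
o(F) = 1/F (o(F) = 1/(F + 0) = 1/F)
-1/(o(C) - 9275) = -1/(1/(-93) - 9275) = -1/(-1/93 - 9275) = -1/(-862576/93) = -1*(-93/862576) = 93/862576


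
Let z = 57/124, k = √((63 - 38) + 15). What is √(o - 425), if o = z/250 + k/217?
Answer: √(-200127384170 + 4340000*√10)/21700 ≈ 20.615*I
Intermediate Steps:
k = 2*√10 (k = √(25 + 15) = √40 = 2*√10 ≈ 6.3246)
z = 57/124 (z = 57*(1/124) = 57/124 ≈ 0.45968)
o = 57/31000 + 2*√10/217 (o = (57/124)/250 + (2*√10)/217 = (57/124)*(1/250) + (2*√10)*(1/217) = 57/31000 + 2*√10/217 ≈ 0.030984)
√(o - 425) = √((57/31000 + 2*√10/217) - 425) = √(-13174943/31000 + 2*√10/217)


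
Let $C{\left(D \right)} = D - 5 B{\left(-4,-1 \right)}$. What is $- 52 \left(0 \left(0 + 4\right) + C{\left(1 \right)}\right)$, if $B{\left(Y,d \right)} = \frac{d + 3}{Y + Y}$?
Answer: $-117$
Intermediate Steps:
$B{\left(Y,d \right)} = \frac{3 + d}{2 Y}$
$C{\left(D \right)} = \frac{5}{4} + D$ ($C{\left(D \right)} = D - 5 \frac{3 - 1}{2 \left(-4\right)} = D - 5 \cdot \frac{1}{2} \left(- \frac{1}{4}\right) 2 = D - - \frac{5}{4} = D + \frac{5}{4} = \frac{5}{4} + D$)
$- 52 \left(0 \left(0 + 4\right) + C{\left(1 \right)}\right) = - 52 \left(0 \left(0 + 4\right) + \left(\frac{5}{4} + 1\right)\right) = - 52 \left(0 \cdot 4 + \frac{9}{4}\right) = - 52 \left(0 + \frac{9}{4}\right) = \left(-52\right) \frac{9}{4} = -117$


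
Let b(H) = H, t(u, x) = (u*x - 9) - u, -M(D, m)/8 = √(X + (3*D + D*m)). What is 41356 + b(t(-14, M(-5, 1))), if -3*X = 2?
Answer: 41361 + 112*I*√186/3 ≈ 41361.0 + 509.16*I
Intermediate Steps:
X = -⅔ (X = -⅓*2 = -⅔ ≈ -0.66667)
M(D, m) = -8*√(-⅔ + 3*D + D*m) (M(D, m) = -8*√(-⅔ + (3*D + D*m)) = -8*√(-⅔ + 3*D + D*m))
t(u, x) = -9 - u + u*x (t(u, x) = (-9 + u*x) - u = -9 - u + u*x)
41356 + b(t(-14, M(-5, 1))) = 41356 + (-9 - 1*(-14) - (-112)*√(-6 + 27*(-5) + 9*(-5)*1)/3) = 41356 + (-9 + 14 - (-112)*√(-6 - 135 - 45)/3) = 41356 + (-9 + 14 - (-112)*√(-186)/3) = 41356 + (-9 + 14 - (-112)*I*√186/3) = 41356 + (-9 + 14 + 112*I*√186/3) = 41356 + (5 + 112*I*√186/3) = 41361 + 112*I*√186/3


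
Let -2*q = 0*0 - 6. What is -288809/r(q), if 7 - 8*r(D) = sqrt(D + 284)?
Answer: 1155236/17 + 1155236*sqrt(287)/119 ≈ 2.3242e+5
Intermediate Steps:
q = 3 (q = -(0*0 - 6)/2 = -(0 - 6)/2 = -1/2*(-6) = 3)
r(D) = 7/8 - sqrt(284 + D)/8 (r(D) = 7/8 - sqrt(D + 284)/8 = 7/8 - sqrt(284 + D)/8)
-288809/r(q) = -288809/(7/8 - sqrt(284 + 3)/8) = -288809/(7/8 - sqrt(287)/8)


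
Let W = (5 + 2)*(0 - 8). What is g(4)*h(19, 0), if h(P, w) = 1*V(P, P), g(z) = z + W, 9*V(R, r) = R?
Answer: -988/9 ≈ -109.78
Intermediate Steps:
V(R, r) = R/9
W = -56 (W = 7*(-8) = -56)
g(z) = -56 + z (g(z) = z - 56 = -56 + z)
h(P, w) = P/9 (h(P, w) = 1*(P/9) = P/9)
g(4)*h(19, 0) = (-56 + 4)*((⅑)*19) = -52*19/9 = -988/9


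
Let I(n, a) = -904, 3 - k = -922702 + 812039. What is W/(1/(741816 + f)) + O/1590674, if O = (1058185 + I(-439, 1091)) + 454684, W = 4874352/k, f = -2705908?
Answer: -7614298480937666063/88016764442 ≈ -8.6510e+7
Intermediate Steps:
k = 110666 (k = 3 - (-922702 + 812039) = 3 - 1*(-110663) = 3 + 110663 = 110666)
W = 2437176/55333 (W = 4874352/110666 = 4874352*(1/110666) = 2437176/55333 ≈ 44.046)
O = 1511965 (O = (1058185 - 904) + 454684 = 1057281 + 454684 = 1511965)
W/(1/(741816 + f)) + O/1590674 = 2437176/(55333*(1/(741816 - 2705908))) + 1511965/1590674 = 2437176/(55333*(1/(-1964092))) + 1511965*(1/1590674) = 2437176/(55333*(-1/1964092)) + 1511965/1590674 = (2437176/55333)*(-1964092) + 1511965/1590674 = -4786837884192/55333 + 1511965/1590674 = -7614298480937666063/88016764442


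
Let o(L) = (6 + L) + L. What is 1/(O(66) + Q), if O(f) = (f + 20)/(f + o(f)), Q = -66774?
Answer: -102/6810905 ≈ -1.4976e-5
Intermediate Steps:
o(L) = 6 + 2*L
O(f) = (20 + f)/(6 + 3*f) (O(f) = (f + 20)/(f + (6 + 2*f)) = (20 + f)/(6 + 3*f))
1/(O(66) + Q) = 1/((20 + 66)/(3*(2 + 66)) - 66774) = 1/((⅓)*86/68 - 66774) = 1/((⅓)*(1/68)*86 - 66774) = 1/(43/102 - 66774) = 1/(-6810905/102) = -102/6810905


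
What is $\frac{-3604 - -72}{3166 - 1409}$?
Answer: $- \frac{3532}{1757} \approx -2.0102$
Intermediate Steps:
$\frac{-3604 - -72}{3166 - 1409} = \frac{-3604 + 72}{1757} = \left(-3532\right) \frac{1}{1757} = - \frac{3532}{1757}$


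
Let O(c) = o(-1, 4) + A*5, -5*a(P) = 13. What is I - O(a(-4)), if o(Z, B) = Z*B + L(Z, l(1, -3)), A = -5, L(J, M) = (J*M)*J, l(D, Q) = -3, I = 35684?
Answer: 35716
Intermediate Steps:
a(P) = -13/5 (a(P) = -⅕*13 = -13/5)
L(J, M) = M*J²
o(Z, B) = -3*Z² + B*Z (o(Z, B) = Z*B - 3*Z² = B*Z - 3*Z² = -3*Z² + B*Z)
O(c) = -32 (O(c) = -(4 - 3*(-1)) - 5*5 = -(4 + 3) - 25 = -1*7 - 25 = -7 - 25 = -32)
I - O(a(-4)) = 35684 - 1*(-32) = 35684 + 32 = 35716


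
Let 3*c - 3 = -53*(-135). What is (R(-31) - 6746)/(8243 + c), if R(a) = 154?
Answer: -6592/10629 ≈ -0.62019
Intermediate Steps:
c = 2386 (c = 1 + (-53*(-135))/3 = 1 + (⅓)*7155 = 1 + 2385 = 2386)
(R(-31) - 6746)/(8243 + c) = (154 - 6746)/(8243 + 2386) = -6592/10629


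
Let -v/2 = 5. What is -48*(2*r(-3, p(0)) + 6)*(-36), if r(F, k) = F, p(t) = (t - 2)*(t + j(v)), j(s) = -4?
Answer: 0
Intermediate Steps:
v = -10 (v = -2*5 = -10)
p(t) = (-4 + t)*(-2 + t) (p(t) = (t - 2)*(t - 4) = (-2 + t)*(-4 + t) = (-4 + t)*(-2 + t))
-48*(2*r(-3, p(0)) + 6)*(-36) = -48*(2*(-3) + 6)*(-36) = -48*(-6 + 6)*(-36) = -48*0*(-36) = -12*0*(-36) = 0*(-36) = 0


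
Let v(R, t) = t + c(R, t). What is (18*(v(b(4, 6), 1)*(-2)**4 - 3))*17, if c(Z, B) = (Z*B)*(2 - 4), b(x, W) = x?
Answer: -35190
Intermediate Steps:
c(Z, B) = -2*B*Z (c(Z, B) = (B*Z)*(-2) = -2*B*Z)
v(R, t) = t - 2*R*t (v(R, t) = t - 2*t*R = t - 2*R*t)
(18*(v(b(4, 6), 1)*(-2)**4 - 3))*17 = (18*((1*(1 - 2*4))*(-2)**4 - 3))*17 = (18*((1*(1 - 8))*16 - 3))*17 = (18*((1*(-7))*16 - 3))*17 = (18*(-7*16 - 3))*17 = (18*(-112 - 3))*17 = (18*(-115))*17 = -2070*17 = -35190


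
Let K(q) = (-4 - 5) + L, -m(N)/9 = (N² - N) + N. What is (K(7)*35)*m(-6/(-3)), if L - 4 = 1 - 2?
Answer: 7560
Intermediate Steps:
m(N) = -9*N² (m(N) = -9*((N² - N) + N) = -9*N²)
L = 3 (L = 4 + (1 - 2) = 4 - 1 = 3)
K(q) = -6 (K(q) = (-4 - 5) + 3 = -9 + 3 = -6)
(K(7)*35)*m(-6/(-3)) = (-6*35)*(-9*(-6/(-3))²) = -(-1890)*(-6*(-⅓))² = -(-1890)*2² = -(-1890)*4 = -210*(-36) = 7560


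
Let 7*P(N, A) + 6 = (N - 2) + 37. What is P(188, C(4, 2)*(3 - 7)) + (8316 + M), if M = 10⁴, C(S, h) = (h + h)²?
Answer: 18347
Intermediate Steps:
C(S, h) = 4*h² (C(S, h) = (2*h)² = 4*h²)
M = 10000
P(N, A) = 29/7 + N/7 (P(N, A) = -6/7 + ((N - 2) + 37)/7 = -6/7 + ((-2 + N) + 37)/7 = -6/7 + (35 + N)/7 = -6/7 + (5 + N/7) = 29/7 + N/7)
P(188, C(4, 2)*(3 - 7)) + (8316 + M) = (29/7 + (⅐)*188) + (8316 + 10000) = (29/7 + 188/7) + 18316 = 31 + 18316 = 18347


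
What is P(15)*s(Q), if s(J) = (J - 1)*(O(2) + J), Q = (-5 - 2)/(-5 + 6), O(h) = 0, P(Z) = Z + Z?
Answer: 1680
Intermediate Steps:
P(Z) = 2*Z
Q = -7 (Q = -7/1 = -7*1 = -7)
s(J) = J*(-1 + J) (s(J) = (J - 1)*(0 + J) = (-1 + J)*J = J*(-1 + J))
P(15)*s(Q) = (2*15)*(-7*(-1 - 7)) = 30*(-7*(-8)) = 30*56 = 1680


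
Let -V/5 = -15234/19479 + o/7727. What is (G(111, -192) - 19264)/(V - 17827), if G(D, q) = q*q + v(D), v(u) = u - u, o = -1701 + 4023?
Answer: -80274257600/81298630827 ≈ -0.98740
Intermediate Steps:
o = 2322
v(u) = 0
V = 120804800/50171411 (V = -5*(-15234/19479 + 2322/7727) = -5*(-15234*1/19479 + 2322*(1/7727)) = -5*(-5078/6493 + 2322/7727) = -5*(-24160960/50171411) = 120804800/50171411 ≈ 2.4078)
G(D, q) = q**2 (G(D, q) = q*q + 0 = q**2 + 0 = q**2)
(G(111, -192) - 19264)/(V - 17827) = ((-192)**2 - 19264)/(120804800/50171411 - 17827) = (36864 - 19264)/(-894284939097/50171411) = 17600*(-50171411/894284939097) = -80274257600/81298630827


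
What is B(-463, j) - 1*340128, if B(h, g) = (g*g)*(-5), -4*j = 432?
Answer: -398448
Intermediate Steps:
j = -108 (j = -1/4*432 = -108)
B(h, g) = -5*g**2 (B(h, g) = g**2*(-5) = -5*g**2)
B(-463, j) - 1*340128 = -5*(-108)**2 - 1*340128 = -5*11664 - 340128 = -58320 - 340128 = -398448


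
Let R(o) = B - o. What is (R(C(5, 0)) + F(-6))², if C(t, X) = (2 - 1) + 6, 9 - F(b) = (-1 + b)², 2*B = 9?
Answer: 7225/4 ≈ 1806.3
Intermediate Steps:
B = 9/2 (B = (½)*9 = 9/2 ≈ 4.5000)
F(b) = 9 - (-1 + b)²
C(t, X) = 7 (C(t, X) = 1 + 6 = 7)
R(o) = 9/2 - o
(R(C(5, 0)) + F(-6))² = ((9/2 - 1*7) + (9 - (-1 - 6)²))² = ((9/2 - 7) + (9 - 1*(-7)²))² = (-5/2 + (9 - 1*49))² = (-5/2 + (9 - 49))² = (-5/2 - 40)² = (-85/2)² = 7225/4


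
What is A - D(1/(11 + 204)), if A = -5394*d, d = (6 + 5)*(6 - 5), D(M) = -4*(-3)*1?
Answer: -59346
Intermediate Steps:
D(M) = 12 (D(M) = 12*1 = 12)
d = 11 (d = 11*1 = 11)
A = -59334 (A = -5394*11 = -59334)
A - D(1/(11 + 204)) = -59334 - 1*12 = -59334 - 12 = -59346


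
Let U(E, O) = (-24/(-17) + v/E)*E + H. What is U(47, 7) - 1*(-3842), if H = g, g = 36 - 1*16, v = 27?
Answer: 67241/17 ≈ 3955.4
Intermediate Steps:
g = 20 (g = 36 - 16 = 20)
H = 20
U(E, O) = 20 + E*(24/17 + 27/E) (U(E, O) = (-24/(-17) + 27/E)*E + 20 = (-24*(-1/17) + 27/E)*E + 20 = (24/17 + 27/E)*E + 20 = E*(24/17 + 27/E) + 20 = 20 + E*(24/17 + 27/E))
U(47, 7) - 1*(-3842) = (47 + (24/17)*47) - 1*(-3842) = (47 + 1128/17) + 3842 = 1927/17 + 3842 = 67241/17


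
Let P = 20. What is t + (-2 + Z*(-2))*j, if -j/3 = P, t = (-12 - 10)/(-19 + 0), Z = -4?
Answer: -6818/19 ≈ -358.84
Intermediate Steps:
t = 22/19 (t = -22/(-19) = -22*(-1/19) = 22/19 ≈ 1.1579)
j = -60 (j = -3*20 = -60)
t + (-2 + Z*(-2))*j = 22/19 + (-2 - 4*(-2))*(-60) = 22/19 + (-2 + 8)*(-60) = 22/19 + 6*(-60) = 22/19 - 360 = -6818/19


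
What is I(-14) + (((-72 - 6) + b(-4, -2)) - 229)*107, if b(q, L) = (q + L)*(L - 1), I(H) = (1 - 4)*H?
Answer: -30881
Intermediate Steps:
I(H) = -3*H
b(q, L) = (-1 + L)*(L + q) (b(q, L) = (L + q)*(-1 + L) = (-1 + L)*(L + q))
I(-14) + (((-72 - 6) + b(-4, -2)) - 229)*107 = -3*(-14) + (((-72 - 6) + ((-2)² - 1*(-2) - 1*(-4) - 2*(-4))) - 229)*107 = 42 + ((-78 + (4 + 2 + 4 + 8)) - 229)*107 = 42 + ((-78 + 18) - 229)*107 = 42 + (-60 - 229)*107 = 42 - 289*107 = 42 - 30923 = -30881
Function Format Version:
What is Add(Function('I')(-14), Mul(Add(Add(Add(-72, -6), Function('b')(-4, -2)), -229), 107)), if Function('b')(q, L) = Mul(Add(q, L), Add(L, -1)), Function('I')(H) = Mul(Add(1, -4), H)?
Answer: -30881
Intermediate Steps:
Function('I')(H) = Mul(-3, H)
Function('b')(q, L) = Mul(Add(-1, L), Add(L, q)) (Function('b')(q, L) = Mul(Add(L, q), Add(-1, L)) = Mul(Add(-1, L), Add(L, q)))
Add(Function('I')(-14), Mul(Add(Add(Add(-72, -6), Function('b')(-4, -2)), -229), 107)) = Add(Mul(-3, -14), Mul(Add(Add(Add(-72, -6), Add(Pow(-2, 2), Mul(-1, -2), Mul(-1, -4), Mul(-2, -4))), -229), 107)) = Add(42, Mul(Add(Add(-78, Add(4, 2, 4, 8)), -229), 107)) = Add(42, Mul(Add(Add(-78, 18), -229), 107)) = Add(42, Mul(Add(-60, -229), 107)) = Add(42, Mul(-289, 107)) = Add(42, -30923) = -30881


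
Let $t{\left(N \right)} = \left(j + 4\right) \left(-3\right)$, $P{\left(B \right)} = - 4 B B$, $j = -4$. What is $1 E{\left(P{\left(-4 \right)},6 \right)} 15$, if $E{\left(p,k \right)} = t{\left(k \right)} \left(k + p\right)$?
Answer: $0$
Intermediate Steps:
$P{\left(B \right)} = - 4 B^{2}$
$t{\left(N \right)} = 0$ ($t{\left(N \right)} = \left(-4 + 4\right) \left(-3\right) = 0 \left(-3\right) = 0$)
$E{\left(p,k \right)} = 0$ ($E{\left(p,k \right)} = 0 \left(k + p\right) = 0$)
$1 E{\left(P{\left(-4 \right)},6 \right)} 15 = 1 \cdot 0 \cdot 15 = 0 \cdot 15 = 0$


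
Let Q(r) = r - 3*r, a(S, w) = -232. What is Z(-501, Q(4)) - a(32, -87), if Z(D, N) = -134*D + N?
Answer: 67358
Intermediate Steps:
Q(r) = -2*r
Z(D, N) = N - 134*D
Z(-501, Q(4)) - a(32, -87) = (-2*4 - 134*(-501)) - 1*(-232) = (-8 + 67134) + 232 = 67126 + 232 = 67358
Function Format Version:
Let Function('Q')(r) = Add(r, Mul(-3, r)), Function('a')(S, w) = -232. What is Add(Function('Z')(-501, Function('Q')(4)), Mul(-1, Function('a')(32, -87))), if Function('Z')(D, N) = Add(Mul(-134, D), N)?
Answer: 67358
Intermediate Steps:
Function('Q')(r) = Mul(-2, r)
Function('Z')(D, N) = Add(N, Mul(-134, D))
Add(Function('Z')(-501, Function('Q')(4)), Mul(-1, Function('a')(32, -87))) = Add(Add(Mul(-2, 4), Mul(-134, -501)), Mul(-1, -232)) = Add(Add(-8, 67134), 232) = Add(67126, 232) = 67358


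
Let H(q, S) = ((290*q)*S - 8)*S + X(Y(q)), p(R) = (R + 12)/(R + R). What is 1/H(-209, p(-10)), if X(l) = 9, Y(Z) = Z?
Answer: -10/5963 ≈ -0.0016770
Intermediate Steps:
p(R) = (12 + R)/(2*R) (p(R) = (12 + R)/((2*R)) = (12 + R)*(1/(2*R)) = (12 + R)/(2*R))
H(q, S) = 9 + S*(-8 + 290*S*q) (H(q, S) = ((290*q)*S - 8)*S + 9 = (290*S*q - 8)*S + 9 = (-8 + 290*S*q)*S + 9 = S*(-8 + 290*S*q) + 9 = 9 + S*(-8 + 290*S*q))
1/H(-209, p(-10)) = 1/(9 - 4*(12 - 10)/(-10) + 290*(-209)*((½)*(12 - 10)/(-10))²) = 1/(9 - 4*(-1)*2/10 + 290*(-209)*((½)*(-⅒)*2)²) = 1/(9 - 8*(-⅒) + 290*(-209)*(-⅒)²) = 1/(9 + ⅘ + 290*(-209)*(1/100)) = 1/(9 + ⅘ - 6061/10) = 1/(-5963/10) = -10/5963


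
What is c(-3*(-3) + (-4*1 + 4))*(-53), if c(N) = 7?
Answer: -371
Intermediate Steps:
c(-3*(-3) + (-4*1 + 4))*(-53) = 7*(-53) = -371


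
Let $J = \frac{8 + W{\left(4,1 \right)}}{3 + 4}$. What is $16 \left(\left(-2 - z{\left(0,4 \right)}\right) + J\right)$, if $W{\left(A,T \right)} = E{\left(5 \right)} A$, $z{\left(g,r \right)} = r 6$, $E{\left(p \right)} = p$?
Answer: $-352$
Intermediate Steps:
$z{\left(g,r \right)} = 6 r$
$W{\left(A,T \right)} = 5 A$
$J = 4$ ($J = \frac{8 + 5 \cdot 4}{3 + 4} = \frac{8 + 20}{7} = 28 \cdot \frac{1}{7} = 4$)
$16 \left(\left(-2 - z{\left(0,4 \right)}\right) + J\right) = 16 \left(\left(-2 - 6 \cdot 4\right) + 4\right) = 16 \left(\left(-2 - 24\right) + 4\right) = 16 \left(-26 + 4\right) = 16 \left(-22\right) = -352$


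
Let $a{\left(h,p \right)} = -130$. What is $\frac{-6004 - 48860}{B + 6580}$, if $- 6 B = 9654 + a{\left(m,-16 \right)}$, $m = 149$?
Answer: $- \frac{82296}{7489} \approx -10.989$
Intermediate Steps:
$B = - \frac{4762}{3}$ ($B = - \frac{9654 - 130}{6} = \left(- \frac{1}{6}\right) 9524 = - \frac{4762}{3} \approx -1587.3$)
$\frac{-6004 - 48860}{B + 6580} = \frac{-6004 - 48860}{- \frac{4762}{3} + 6580} = - \frac{54864}{\frac{14978}{3}} = \left(-54864\right) \frac{3}{14978} = - \frac{82296}{7489}$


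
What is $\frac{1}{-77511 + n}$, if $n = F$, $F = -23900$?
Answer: $- \frac{1}{101411} \approx -9.8609 \cdot 10^{-6}$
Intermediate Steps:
$n = -23900$
$\frac{1}{-77511 + n} = \frac{1}{-77511 - 23900} = \frac{1}{-101411} = - \frac{1}{101411}$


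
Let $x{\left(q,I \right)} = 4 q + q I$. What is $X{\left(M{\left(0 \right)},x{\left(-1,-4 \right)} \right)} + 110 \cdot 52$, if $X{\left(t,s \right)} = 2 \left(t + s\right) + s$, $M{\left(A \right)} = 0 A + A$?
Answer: $5720$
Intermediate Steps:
$x{\left(q,I \right)} = 4 q + I q$
$M{\left(A \right)} = A$ ($M{\left(A \right)} = 0 + A = A$)
$X{\left(t,s \right)} = 2 t + 3 s$ ($X{\left(t,s \right)} = 2 \left(s + t\right) + s = \left(2 s + 2 t\right) + s = 2 t + 3 s$)
$X{\left(M{\left(0 \right)},x{\left(-1,-4 \right)} \right)} + 110 \cdot 52 = \left(2 \cdot 0 + 3 \left(- (4 - 4)\right)\right) + 110 \cdot 52 = \left(0 + 3 \left(\left(-1\right) 0\right)\right) + 5720 = \left(0 + 3 \cdot 0\right) + 5720 = \left(0 + 0\right) + 5720 = 0 + 5720 = 5720$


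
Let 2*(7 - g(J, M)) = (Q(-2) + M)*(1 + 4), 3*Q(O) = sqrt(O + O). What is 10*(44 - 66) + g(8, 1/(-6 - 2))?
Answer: -3403/16 - 5*I/3 ≈ -212.69 - 1.6667*I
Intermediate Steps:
Q(O) = sqrt(2)*sqrt(O)/3 (Q(O) = sqrt(O + O)/3 = sqrt(2*O)/3 = (sqrt(2)*sqrt(O))/3 = sqrt(2)*sqrt(O)/3)
g(J, M) = 7 - 5*M/2 - 5*I/3 (g(J, M) = 7 - (sqrt(2)*sqrt(-2)/3 + M)*(1 + 4)/2 = 7 - (sqrt(2)*(I*sqrt(2))/3 + M)*5/2 = 7 - (2*I/3 + M)*5/2 = 7 - (M + 2*I/3)*5/2 = 7 - (5*M + 10*I/3)/2 = 7 + (-5*M/2 - 5*I/3) = 7 - 5*M/2 - 5*I/3)
10*(44 - 66) + g(8, 1/(-6 - 2)) = 10*(44 - 66) + (7 - 5/(2*(-6 - 2)) - 5*I/3) = 10*(-22) + (7 - 5/2/(-8) - 5*I/3) = -220 + (7 - 5/2*(-1/8) - 5*I/3) = -220 + (7 + 5/16 - 5*I/3) = -220 + (117/16 - 5*I/3) = -3403/16 - 5*I/3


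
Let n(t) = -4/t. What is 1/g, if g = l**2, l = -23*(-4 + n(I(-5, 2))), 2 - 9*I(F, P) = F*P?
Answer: 1/25921 ≈ 3.8579e-5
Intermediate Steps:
I(F, P) = 2/9 - F*P/9
l = 161 (l = -23*(-4 - 4/(2/9 - 1/9*(-5)*2)) = -23*(-4 - 4/(2/9 + 10/9)) = -23*(-4 - 4/4/3) = -23*(-4 - 4*3/4) = -23*(-4 - 3) = -23*(-7) = 161)
g = 25921 (g = 161**2 = 25921)
1/g = 1/25921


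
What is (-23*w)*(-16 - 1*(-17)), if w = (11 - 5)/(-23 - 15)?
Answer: 69/19 ≈ 3.6316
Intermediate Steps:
w = -3/19 (w = 6/(-38) = 6*(-1/38) = -3/19 ≈ -0.15789)
(-23*w)*(-16 - 1*(-17)) = (-23*(-3/19))*(-16 - 1*(-17)) = 69*(-16 + 17)/19 = (69/19)*1 = 69/19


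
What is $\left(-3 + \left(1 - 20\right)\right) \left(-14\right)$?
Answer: $308$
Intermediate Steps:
$\left(-3 + \left(1 - 20\right)\right) \left(-14\right) = \left(-3 - 19\right) \left(-14\right) = \left(-22\right) \left(-14\right) = 308$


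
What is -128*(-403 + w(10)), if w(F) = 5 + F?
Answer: 49664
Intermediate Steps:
-128*(-403 + w(10)) = -128*(-403 + (5 + 10)) = -128*(-403 + 15) = -128*(-388) = 49664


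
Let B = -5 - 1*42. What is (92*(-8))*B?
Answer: 34592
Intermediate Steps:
B = -47 (B = -5 - 42 = -47)
(92*(-8))*B = (92*(-8))*(-47) = -736*(-47) = 34592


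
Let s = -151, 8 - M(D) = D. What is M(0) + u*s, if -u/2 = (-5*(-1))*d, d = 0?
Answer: 8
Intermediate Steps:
M(D) = 8 - D
u = 0 (u = -2*(-5*(-1))*0 = -10*0 = -2*0 = 0)
M(0) + u*s = (8 - 1*0) + 0*(-151) = (8 + 0) + 0 = 8 + 0 = 8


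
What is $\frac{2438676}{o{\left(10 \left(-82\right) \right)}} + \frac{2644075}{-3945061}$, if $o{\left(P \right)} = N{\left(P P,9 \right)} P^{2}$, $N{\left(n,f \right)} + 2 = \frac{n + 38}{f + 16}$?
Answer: $- \frac{291507802419551}{435028314809552} \approx -0.67009$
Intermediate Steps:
$N{\left(n,f \right)} = -2 + \frac{38 + n}{16 + f}$ ($N{\left(n,f \right)} = -2 + \frac{n + 38}{f + 16} = -2 + \frac{38 + n}{16 + f}$)
$o{\left(P \right)} = P^{2} \left(- \frac{12}{25} + \frac{P^{2}}{25}\right)$ ($o{\left(P \right)} = \frac{6 + P P - 18}{16 + 9} P^{2} = \frac{6 + P^{2} - 18}{25} P^{2} = \frac{-12 + P^{2}}{25} P^{2} = \left(- \frac{12}{25} + \frac{P^{2}}{25}\right) P^{2} = P^{2} \left(- \frac{12}{25} + \frac{P^{2}}{25}\right)$)
$\frac{2438676}{o{\left(10 \left(-82\right) \right)}} + \frac{2644075}{-3945061} = \frac{2438676}{\frac{1}{25} \left(10 \left(-82\right)\right)^{2} \left(-12 + \left(10 \left(-82\right)\right)^{2}\right)} + \frac{2644075}{-3945061} = \frac{2438676}{\frac{1}{25} \left(-820\right)^{2} \left(-12 + \left(-820\right)^{2}\right)} + 2644075 \left(- \frac{1}{3945061}\right) = \frac{2438676}{\frac{1}{25} \cdot 672400 \left(-12 + 672400\right)} - \frac{2644075}{3945061} = \frac{2438676}{\frac{1}{25} \cdot 672400 \cdot 672388} - \frac{2644075}{3945061} = \frac{2438676}{18084547648} - \frac{2644075}{3945061} = 2438676 \cdot \frac{1}{18084547648} - \frac{2644075}{3945061} = \frac{609669}{4521136912} - \frac{2644075}{3945061} = - \frac{291507802419551}{435028314809552}$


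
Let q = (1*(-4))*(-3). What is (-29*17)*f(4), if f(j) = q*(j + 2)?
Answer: -35496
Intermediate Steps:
q = 12 (q = -4*(-3) = 12)
f(j) = 24 + 12*j (f(j) = 12*(j + 2) = 12*(2 + j) = 24 + 12*j)
(-29*17)*f(4) = (-29*17)*(24 + 12*4) = -493*(24 + 48) = -493*72 = -35496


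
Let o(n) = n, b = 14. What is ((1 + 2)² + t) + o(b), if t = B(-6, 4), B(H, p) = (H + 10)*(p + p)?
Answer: 55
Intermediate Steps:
B(H, p) = 2*p*(10 + H) (B(H, p) = (10 + H)*(2*p) = 2*p*(10 + H))
t = 32 (t = 2*4*(10 - 6) = 2*4*4 = 32)
((1 + 2)² + t) + o(b) = ((1 + 2)² + 32) + 14 = (3² + 32) + 14 = (9 + 32) + 14 = 41 + 14 = 55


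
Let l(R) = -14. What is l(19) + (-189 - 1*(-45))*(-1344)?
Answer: 193522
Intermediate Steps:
l(19) + (-189 - 1*(-45))*(-1344) = -14 + (-189 - 1*(-45))*(-1344) = -14 + (-189 + 45)*(-1344) = -14 - 144*(-1344) = -14 + 193536 = 193522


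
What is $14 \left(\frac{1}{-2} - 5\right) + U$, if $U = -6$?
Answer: $-83$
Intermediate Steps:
$14 \left(\frac{1}{-2} - 5\right) + U = 14 \left(\frac{1}{-2} - 5\right) - 6 = 14 \left(- \frac{1}{2} - 5\right) - 6 = 14 \left(- \frac{11}{2}\right) - 6 = -77 - 6 = -83$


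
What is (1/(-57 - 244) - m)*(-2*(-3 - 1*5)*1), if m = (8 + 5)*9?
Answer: -563488/301 ≈ -1872.1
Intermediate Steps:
m = 117 (m = 13*9 = 117)
(1/(-57 - 244) - m)*(-2*(-3 - 1*5)*1) = (1/(-57 - 244) - 1*117)*(-2*(-3 - 1*5)*1) = (1/(-301) - 117)*(-2*(-3 - 5)*1) = (-1/301 - 117)*(-2*(-8)*1) = -563488/301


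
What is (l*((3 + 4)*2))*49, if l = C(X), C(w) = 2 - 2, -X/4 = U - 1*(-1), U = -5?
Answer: 0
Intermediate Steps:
X = 16 (X = -4*(-5 - 1*(-1)) = -4*(-5 + 1) = -4*(-4) = 16)
C(w) = 0
l = 0
(l*((3 + 4)*2))*49 = (0*((3 + 4)*2))*49 = (0*(7*2))*49 = (0*14)*49 = 0*49 = 0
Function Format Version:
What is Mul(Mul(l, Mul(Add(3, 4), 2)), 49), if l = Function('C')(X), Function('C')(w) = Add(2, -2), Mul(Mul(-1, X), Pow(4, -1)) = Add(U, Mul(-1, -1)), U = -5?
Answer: 0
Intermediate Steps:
X = 16 (X = Mul(-4, Add(-5, Mul(-1, -1))) = Mul(-4, Add(-5, 1)) = Mul(-4, -4) = 16)
Function('C')(w) = 0
l = 0
Mul(Mul(l, Mul(Add(3, 4), 2)), 49) = Mul(Mul(0, Mul(Add(3, 4), 2)), 49) = Mul(Mul(0, Mul(7, 2)), 49) = Mul(Mul(0, 14), 49) = Mul(0, 49) = 0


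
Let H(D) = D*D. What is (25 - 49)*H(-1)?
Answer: -24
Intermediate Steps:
H(D) = D**2
(25 - 49)*H(-1) = (25 - 49)*(-1)**2 = -24*1 = -24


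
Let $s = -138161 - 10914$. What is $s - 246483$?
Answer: $-395558$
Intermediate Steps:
$s = -149075$
$s - 246483 = -149075 - 246483 = -395558$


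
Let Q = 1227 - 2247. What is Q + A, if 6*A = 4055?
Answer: -2065/6 ≈ -344.17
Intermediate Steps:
A = 4055/6 (A = (1/6)*4055 = 4055/6 ≈ 675.83)
Q = -1020
Q + A = -1020 + 4055/6 = -2065/6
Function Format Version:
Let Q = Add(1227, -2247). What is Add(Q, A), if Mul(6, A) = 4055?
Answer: Rational(-2065, 6) ≈ -344.17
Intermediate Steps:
A = Rational(4055, 6) (A = Mul(Rational(1, 6), 4055) = Rational(4055, 6) ≈ 675.83)
Q = -1020
Add(Q, A) = Add(-1020, Rational(4055, 6)) = Rational(-2065, 6)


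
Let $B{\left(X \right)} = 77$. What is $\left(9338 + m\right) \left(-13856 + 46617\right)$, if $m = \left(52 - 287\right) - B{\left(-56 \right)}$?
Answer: $295700786$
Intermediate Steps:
$m = -312$ ($m = \left(52 - 287\right) - 77 = -235 - 77 = -312$)
$\left(9338 + m\right) \left(-13856 + 46617\right) = \left(9338 - 312\right) \left(-13856 + 46617\right) = 9026 \cdot 32761 = 295700786$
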